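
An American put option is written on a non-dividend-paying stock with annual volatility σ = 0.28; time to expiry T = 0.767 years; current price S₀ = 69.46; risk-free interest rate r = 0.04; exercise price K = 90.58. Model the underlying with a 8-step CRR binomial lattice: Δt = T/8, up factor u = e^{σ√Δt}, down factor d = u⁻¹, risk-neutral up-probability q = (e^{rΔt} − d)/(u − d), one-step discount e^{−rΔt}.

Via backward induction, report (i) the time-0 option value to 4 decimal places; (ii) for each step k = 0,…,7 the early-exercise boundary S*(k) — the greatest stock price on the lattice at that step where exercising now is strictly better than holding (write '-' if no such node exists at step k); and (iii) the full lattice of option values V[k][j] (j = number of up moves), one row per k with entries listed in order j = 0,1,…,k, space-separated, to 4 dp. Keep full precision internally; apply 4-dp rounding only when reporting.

Δt=0.09588  u=1.09057  d=0.91695  q=0.50047  discount=0.99617
step 8 (expiry): payoffs max(K−S,0) = 55.8653 49.2924 41.4752 32.1778 21.1200 7.9686 0.0000 0.0000 0.0000
step 7: (k=7,j=0): S=37.8588, (K−S)⁺=52.7212, hold=52.3745 ⇒ V=52.7212 exercise | (k=7,j=1): S=45.0269, (K−S)⁺=45.5531, hold=45.2064 ⇒ V=45.5531 exercise | (k=7,j=2): S=53.5522, (K−S)⁺=37.0278, hold=36.6811 ⇒ V=37.0278 exercise | (k=7,j=3): S=63.6916, (K−S)⁺=26.8884, hold=26.5417 ⇒ V=26.8884 exercise | (k=7,j=4): S=75.7508, (K−S)⁺=14.8292, hold=14.4825 ⇒ V=14.8292 exercise | (k=7,j=5): S=90.0933, (K−S)⁺=0.4867, hold=3.9653 ⇒ V=3.9653 continue | (k=7,j=6): S=107.1514, (K−S)⁺=0.0000, hold=0.0000 ⇒ V=0.0000 continue | (k=7,j=7): S=127.4392, (K−S)⁺=0.0000, hold=0.0000 ⇒ V=0.0000 continue  boundary S*=75.7508
step 6: (k=6,j=0): S=41.2876, (K−S)⁺=49.2924, hold=48.9457 ⇒ V=49.2924 exercise | (k=6,j=1): S=49.1048, (K−S)⁺=41.4752, hold=41.1284 ⇒ V=41.4752 exercise | (k=6,j=2): S=58.4022, (K−S)⁺=32.1778, hold=31.8310 ⇒ V=32.1778 exercise | (k=6,j=3): S=69.4600, (K−S)⁺=21.1200, hold=20.7733 ⇒ V=21.1200 exercise | (k=6,j=4): S=82.6114, (K−S)⁺=7.9686, hold=9.3562 ⇒ V=9.3562 continue | (k=6,j=5): S=98.2529, (K−S)⁺=0.0000, hold=1.9732 ⇒ V=1.9732 continue | (k=6,j=6): S=116.8558, (K−S)⁺=0.0000, hold=0.0000 ⇒ V=0.0000 continue  boundary S*=69.4600
step 5: (k=5,j=0): S=45.0269, (K−S)⁺=45.5531, hold=45.2064 ⇒ V=45.5531 exercise | (k=5,j=1): S=53.5522, (K−S)⁺=37.0278, hold=36.6811 ⇒ V=37.0278 exercise | (k=5,j=2): S=63.6916, (K−S)⁺=26.8884, hold=26.5417 ⇒ V=26.8884 exercise | (k=5,j=3): S=75.7508, (K−S)⁺=14.8292, hold=15.1742 ⇒ V=15.1742 continue | (k=5,j=4): S=90.0933, (K−S)⁺=0.4867, hold=5.6396 ⇒ V=5.6396 continue | (k=5,j=5): S=107.1514, (K−S)⁺=0.0000, hold=0.9819 ⇒ V=0.9819 continue  boundary S*=63.6916
step 4: (k=4,j=0): S=49.1048, (K−S)⁺=41.4752, hold=41.1284 ⇒ V=41.4752 exercise | (k=4,j=1): S=58.4022, (K−S)⁺=32.1778, hold=31.8310 ⇒ V=32.1778 exercise | (k=4,j=2): S=69.4600, (K−S)⁺=21.1200, hold=20.9453 ⇒ V=21.1200 exercise | (k=4,j=3): S=82.6114, (K−S)⁺=7.9686, hold=10.3626 ⇒ V=10.3626 continue | (k=4,j=4): S=98.2529, (K−S)⁺=0.0000, hold=3.2959 ⇒ V=3.2959 continue  boundary S*=69.4600
step 3: (k=3,j=0): S=53.5522, (K−S)⁺=37.0278, hold=36.6811 ⇒ V=37.0278 exercise | (k=3,j=1): S=63.6916, (K−S)⁺=26.8884, hold=26.5417 ⇒ V=26.8884 exercise | (k=3,j=2): S=75.7508, (K−S)⁺=14.8292, hold=15.6760 ⇒ V=15.6760 continue | (k=3,j=3): S=90.0933, (K−S)⁺=0.4867, hold=6.7998 ⇒ V=6.7998 continue  boundary S*=63.6916
step 2: (k=2,j=0): S=58.4022, (K−S)⁺=32.1778, hold=31.8310 ⇒ V=32.1778 exercise | (k=2,j=1): S=69.4600, (K−S)⁺=21.1200, hold=21.1955 ⇒ V=21.1955 continue | (k=2,j=2): S=82.6114, (K−S)⁺=7.9686, hold=11.1907 ⇒ V=11.1907 continue  boundary S*=58.4022
step 1: (k=1,j=0): S=63.6916, (K−S)⁺=26.8884, hold=26.5793 ⇒ V=26.8884 exercise | (k=1,j=1): S=75.7508, (K−S)⁺=14.8292, hold=16.1264 ⇒ V=16.1264 continue  boundary S*=63.6916
step 0: (k=0,j=0): S=69.4600, (K−S)⁺=21.1200, hold=21.4200 ⇒ V=21.4200 continue  boundary S*=-

price = 21.4200
boundary = - 63.6916 58.4022 63.6916 69.4600 63.6916 69.4600 75.7508
tree:
21.4200
26.8884 16.1264
32.1778 21.1955 11.1907
37.0278 26.8884 15.6760 6.7998
41.4752 32.1778 21.1200 10.3626 3.2959
45.5531 37.0278 26.8884 15.1742 5.6396 0.9819
49.2924 41.4752 32.1778 21.1200 9.3562 1.9732 0.0000
52.7212 45.5531 37.0278 26.8884 14.8292 3.9653 0.0000 0.0000
55.8653 49.2924 41.4752 32.1778 21.1200 7.9686 0.0000 0.0000 0.0000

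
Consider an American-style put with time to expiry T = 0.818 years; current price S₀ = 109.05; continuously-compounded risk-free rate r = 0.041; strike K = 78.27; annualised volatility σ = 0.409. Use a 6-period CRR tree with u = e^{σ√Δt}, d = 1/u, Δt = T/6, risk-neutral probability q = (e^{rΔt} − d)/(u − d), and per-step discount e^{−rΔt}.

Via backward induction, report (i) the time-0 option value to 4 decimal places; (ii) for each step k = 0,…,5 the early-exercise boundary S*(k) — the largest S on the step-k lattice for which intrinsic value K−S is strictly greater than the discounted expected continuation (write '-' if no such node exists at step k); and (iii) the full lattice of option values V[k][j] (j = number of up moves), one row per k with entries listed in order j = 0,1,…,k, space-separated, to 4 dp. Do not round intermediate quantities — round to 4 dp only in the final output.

price = 2.6359
boundary = - - - - 59.6051 51.2504
tree:
2.6359
4.4712 0.6848
7.4319 1.3263 0.0000
12.0156 2.5688 0.0000 0.0000
18.6649 4.9754 0.0000 0.0000 0.0000
27.0196 9.6367 0.0000 0.0000 0.0000 0.0000
34.2032 18.6649 0.0000 0.0000 0.0000 0.0000 0.0000

params: Δt=0.13633 u=1.16302 d=0.85983 q=0.48081 e^(-rΔt)=0.99443
t_6 payoffs: 34.2032 18.6649 0.0000 0.0000 0.0000 0.0000 0.0000
t_5: node(5,0) S=51.2504 payoff=27.0196 vs cont=26.5833 → 27.0196 [stop]  node(5,1) S=69.3216 payoff=8.9484 vs cont=9.6367 → 9.6367 [wait]  node(5,2) S=93.7648 payoff=0.0000 vs cont=0.0000 → 0.0000 [wait]  node(5,3) S=126.8269 payoff=0.0000 vs cont=0.0000 → 0.0000 [wait]  node(5,4) S=171.5468 payoff=0.0000 vs cont=0.0000 → 0.0000 [wait]  node(5,5) S=232.0352 payoff=0.0000 vs cont=0.0000 → 0.0000 [wait]  ⇒ S*(5)=51.2504
t_4: node(4,0) S=59.6051 payoff=18.6649 vs cont=18.5578 → 18.6649 [stop]  node(4,1) S=80.6222 payoff=0.0000 vs cont=4.9754 → 4.9754 [wait]  node(4,2) S=109.0500 payoff=0.0000 vs cont=0.0000 → 0.0000 [wait]  node(4,3) S=147.5017 payoff=0.0000 vs cont=0.0000 → 0.0000 [wait]  node(4,4) S=199.5116 payoff=0.0000 vs cont=0.0000 → 0.0000 [wait]  ⇒ S*(4)=59.6051
t_3: node(3,0) S=69.3216 payoff=8.9484 vs cont=12.0156 → 12.0156 [wait]  node(3,1) S=93.7648 payoff=0.0000 vs cont=2.5688 → 2.5688 [wait]  node(3,2) S=126.8269 payoff=0.0000 vs cont=0.0000 → 0.0000 [wait]  node(3,3) S=171.5468 payoff=0.0000 vs cont=0.0000 → 0.0000 [wait]  ⇒ S*(3)=-
t_2: node(2,0) S=80.6222 payoff=0.0000 vs cont=7.4319 → 7.4319 [wait]  node(2,1) S=109.0500 payoff=0.0000 vs cont=1.3263 → 1.3263 [wait]  node(2,2) S=147.5017 payoff=0.0000 vs cont=0.0000 → 0.0000 [wait]  ⇒ S*(2)=-
t_1: node(1,0) S=93.7648 payoff=0.0000 vs cont=4.4712 → 4.4712 [wait]  node(1,1) S=126.8269 payoff=0.0000 vs cont=0.6848 → 0.6848 [wait]  ⇒ S*(1)=-
t_0: node(0,0) S=109.0500 payoff=0.0000 vs cont=2.6359 → 2.6359 [wait]  ⇒ S*(0)=-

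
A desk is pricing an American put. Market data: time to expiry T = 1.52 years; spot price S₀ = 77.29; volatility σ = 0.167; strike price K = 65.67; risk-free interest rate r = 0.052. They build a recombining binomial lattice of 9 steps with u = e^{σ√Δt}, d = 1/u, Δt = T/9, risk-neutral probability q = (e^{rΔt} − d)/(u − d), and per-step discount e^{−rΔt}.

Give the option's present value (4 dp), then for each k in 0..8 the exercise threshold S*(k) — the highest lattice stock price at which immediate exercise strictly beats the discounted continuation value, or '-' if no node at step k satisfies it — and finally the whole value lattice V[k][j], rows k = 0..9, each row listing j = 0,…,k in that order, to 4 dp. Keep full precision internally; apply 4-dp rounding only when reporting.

price = 0.9716
boundary = - - - - - 54.8396 58.7354 54.8396 58.7354
tree:
0.9716
1.6644 0.4136
2.7848 0.7637 0.1304
4.5320 1.3831 0.2631 0.0226
7.1396 2.4461 0.5252 0.0504 0.0000
10.8304 4.1990 1.0343 0.1122 0.0000 0.0000
14.4678 6.9346 2.0017 0.2500 0.0000 0.0000 0.0000
17.8640 10.8304 3.7859 0.5568 0.0000 0.0000 0.0000 0.0000
21.0349 14.4678 6.9346 1.2401 0.0000 0.0000 0.0000 0.0000 0.0000
23.9955 17.8640 10.8304 2.7620 0.0000 0.0000 0.0000 0.0000 0.0000 0.0000

Δt=0.16889  u=1.07104  d=0.93367  q=0.54706  discount=0.99126
step 9 (expiry): payoffs max(K−S,0) = 23.9955 17.8640 10.8304 2.7620 0.0000 0.0000 0.0000 0.0000 0.0000 0.0000
step 8: (k=8,j=0): S=44.6351, (K−S)⁺=21.0349, hold=20.4607 ⇒ V=21.0349 exercise | (k=8,j=1): S=51.2022, (K−S)⁺=14.4678, hold=13.8936 ⇒ V=14.4678 exercise | (k=8,j=2): S=58.7354, (K−S)⁺=6.9346, hold=6.3604 ⇒ V=6.9346 exercise | (k=8,j=3): S=67.3770, (K−S)⁺=0.0000, hold=1.2401 ⇒ V=1.2401 continue | (k=8,j=4): S=77.2900, (K−S)⁺=0.0000, hold=0.0000 ⇒ V=0.0000 continue | (k=8,j=5): S=88.6615, (K−S)⁺=0.0000, hold=0.0000 ⇒ V=0.0000 continue | (k=8,j=6): S=101.7060, (K−S)⁺=0.0000, hold=0.0000 ⇒ V=0.0000 continue | (k=8,j=7): S=116.6698, (K−S)⁺=0.0000, hold=0.0000 ⇒ V=0.0000 continue | (k=8,j=8): S=133.8351, (K−S)⁺=0.0000, hold=0.0000 ⇒ V=0.0000 continue  boundary S*=58.7354
step 7: (k=7,j=0): S=47.8060, (K−S)⁺=17.8640, hold=17.2898 ⇒ V=17.8640 exercise | (k=7,j=1): S=54.8396, (K−S)⁺=10.8304, hold=10.2562 ⇒ V=10.8304 exercise | (k=7,j=2): S=62.9080, (K−S)⁺=2.7620, hold=3.7859 ⇒ V=3.7859 continue | (k=7,j=3): S=72.1635, (K−S)⁺=0.0000, hold=0.5568 ⇒ V=0.5568 continue | (k=7,j=4): S=82.7807, (K−S)⁺=0.0000, hold=0.0000 ⇒ V=0.0000 continue | (k=7,j=5): S=94.9600, (K−S)⁺=0.0000, hold=0.0000 ⇒ V=0.0000 continue | (k=7,j=6): S=108.9313, (K−S)⁺=0.0000, hold=0.0000 ⇒ V=0.0000 continue | (k=7,j=7): S=124.9580, (K−S)⁺=0.0000, hold=0.0000 ⇒ V=0.0000 continue  boundary S*=54.8396
step 6: (k=6,j=0): S=51.2022, (K−S)⁺=14.4678, hold=13.8936 ⇒ V=14.4678 exercise | (k=6,j=1): S=58.7354, (K−S)⁺=6.9346, hold=6.9157 ⇒ V=6.9346 exercise | (k=6,j=2): S=67.3770, (K−S)⁺=0.0000, hold=2.0017 ⇒ V=2.0017 continue | (k=6,j=3): S=77.2900, (K−S)⁺=0.0000, hold=0.2500 ⇒ V=0.2500 continue | (k=6,j=4): S=88.6615, (K−S)⁺=0.0000, hold=0.0000 ⇒ V=0.0000 continue | (k=6,j=5): S=101.7060, (K−S)⁺=0.0000, hold=0.0000 ⇒ V=0.0000 continue | (k=6,j=6): S=116.6698, (K−S)⁺=0.0000, hold=0.0000 ⇒ V=0.0000 continue  boundary S*=58.7354
step 5: (k=5,j=0): S=54.8396, (K−S)⁺=10.8304, hold=10.2562 ⇒ V=10.8304 exercise | (k=5,j=1): S=62.9080, (K−S)⁺=2.7620, hold=4.1990 ⇒ V=4.1990 continue | (k=5,j=2): S=72.1635, (K−S)⁺=0.0000, hold=1.0343 ⇒ V=1.0343 continue | (k=5,j=3): S=82.7807, (K−S)⁺=0.0000, hold=0.1122 ⇒ V=0.1122 continue | (k=5,j=4): S=94.9600, (K−S)⁺=0.0000, hold=0.0000 ⇒ V=0.0000 continue | (k=5,j=5): S=108.9313, (K−S)⁺=0.0000, hold=0.0000 ⇒ V=0.0000 continue  boundary S*=54.8396
step 4: (k=4,j=0): S=58.7354, (K−S)⁺=6.9346, hold=7.1396 ⇒ V=7.1396 continue | (k=4,j=1): S=67.3770, (K−S)⁺=0.0000, hold=2.4461 ⇒ V=2.4461 continue | (k=4,j=2): S=77.2900, (K−S)⁺=0.0000, hold=0.5252 ⇒ V=0.5252 continue | (k=4,j=3): S=88.6615, (K−S)⁺=0.0000, hold=0.0504 ⇒ V=0.0504 continue | (k=4,j=4): S=101.7060, (K−S)⁺=0.0000, hold=0.0000 ⇒ V=0.0000 continue  boundary S*=-
step 3: (k=3,j=0): S=62.9080, (K−S)⁺=2.7620, hold=4.5320 ⇒ V=4.5320 continue | (k=3,j=1): S=72.1635, (K−S)⁺=0.0000, hold=1.3831 ⇒ V=1.3831 continue | (k=3,j=2): S=82.7807, (K−S)⁺=0.0000, hold=0.2631 ⇒ V=0.2631 continue | (k=3,j=3): S=94.9600, (K−S)⁺=0.0000, hold=0.0226 ⇒ V=0.0226 continue  boundary S*=-
step 2: (k=2,j=0): S=67.3770, (K−S)⁺=0.0000, hold=2.7848 ⇒ V=2.7848 continue | (k=2,j=1): S=77.2900, (K−S)⁺=0.0000, hold=0.7637 ⇒ V=0.7637 continue | (k=2,j=2): S=88.6615, (K−S)⁺=0.0000, hold=0.1304 ⇒ V=0.1304 continue  boundary S*=-
step 1: (k=1,j=0): S=72.1635, (K−S)⁺=0.0000, hold=1.6644 ⇒ V=1.6644 continue | (k=1,j=1): S=82.7807, (K−S)⁺=0.0000, hold=0.4136 ⇒ V=0.4136 continue  boundary S*=-
step 0: (k=0,j=0): S=77.2900, (K−S)⁺=0.0000, hold=0.9716 ⇒ V=0.9716 continue  boundary S*=-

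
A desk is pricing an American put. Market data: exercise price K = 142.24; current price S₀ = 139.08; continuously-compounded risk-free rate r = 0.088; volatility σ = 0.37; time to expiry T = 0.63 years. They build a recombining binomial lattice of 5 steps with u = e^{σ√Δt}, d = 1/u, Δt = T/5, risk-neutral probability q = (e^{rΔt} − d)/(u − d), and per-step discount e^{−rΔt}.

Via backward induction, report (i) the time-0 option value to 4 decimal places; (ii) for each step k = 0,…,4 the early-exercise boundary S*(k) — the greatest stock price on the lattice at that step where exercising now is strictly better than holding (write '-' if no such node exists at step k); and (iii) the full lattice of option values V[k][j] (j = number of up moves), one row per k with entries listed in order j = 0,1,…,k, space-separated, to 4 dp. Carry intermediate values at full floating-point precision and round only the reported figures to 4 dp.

price = 15.2995
boundary = - - 106.9515 93.7881 106.9515
tree:
15.2995
23.7236 7.5256
35.2885 13.1108 2.3141
48.4519 22.0733 4.7709 0.0000
59.9951 35.2885 9.8358 0.0000 0.0000
70.1176 48.4519 20.2777 0.0000 0.0000 0.0000

Δt=0.12600  u=1.14035  d=0.87692  q=0.50954  discount=0.98897
step 5 (expiry): payoffs max(K−S,0) = 70.1176 48.4519 20.2777 0.0000 0.0000 0.0000
step 4: (k=4,j=0): S=82.2449, (K−S)⁺=59.9951, hold=58.4267 ⇒ V=59.9951 exercise | (k=4,j=1): S=106.9515, (K−S)⁺=35.2885, hold=33.7201 ⇒ V=35.2885 exercise | (k=4,j=2): S=139.0800, (K−S)⁺=3.1600, hold=9.8358 ⇒ V=9.8358 continue | (k=4,j=3): S=180.8600, (K−S)⁺=0.0000, hold=0.0000 ⇒ V=0.0000 continue | (k=4,j=4): S=235.1908, (K−S)⁺=0.0000, hold=0.0000 ⇒ V=0.0000 continue  boundary S*=106.9515
step 3: (k=3,j=0): S=93.7881, (K−S)⁺=48.4519, hold=46.8834 ⇒ V=48.4519 exercise | (k=3,j=1): S=121.9623, (K−S)⁺=20.2777, hold=22.0733 ⇒ V=22.0733 continue | (k=3,j=2): S=158.6002, (K−S)⁺=0.0000, hold=4.7709 ⇒ V=4.7709 continue | (k=3,j=3): S=206.2441, (K−S)⁺=0.0000, hold=0.0000 ⇒ V=0.0000 continue  boundary S*=93.7881
step 2: (k=2,j=0): S=106.9515, (K−S)⁺=35.2885, hold=34.6249 ⇒ V=35.2885 exercise | (k=2,j=1): S=139.0800, (K−S)⁺=3.1600, hold=13.1108 ⇒ V=13.1108 continue | (k=2,j=2): S=180.8600, (K−S)⁺=0.0000, hold=2.3141 ⇒ V=2.3141 continue  boundary S*=106.9515
step 1: (k=1,j=0): S=121.9623, (K−S)⁺=20.2777, hold=23.7236 ⇒ V=23.7236 continue | (k=1,j=1): S=158.6002, (K−S)⁺=0.0000, hold=7.5256 ⇒ V=7.5256 continue  boundary S*=-
step 0: (k=0,j=0): S=139.0800, (K−S)⁺=3.1600, hold=15.2995 ⇒ V=15.2995 continue  boundary S*=-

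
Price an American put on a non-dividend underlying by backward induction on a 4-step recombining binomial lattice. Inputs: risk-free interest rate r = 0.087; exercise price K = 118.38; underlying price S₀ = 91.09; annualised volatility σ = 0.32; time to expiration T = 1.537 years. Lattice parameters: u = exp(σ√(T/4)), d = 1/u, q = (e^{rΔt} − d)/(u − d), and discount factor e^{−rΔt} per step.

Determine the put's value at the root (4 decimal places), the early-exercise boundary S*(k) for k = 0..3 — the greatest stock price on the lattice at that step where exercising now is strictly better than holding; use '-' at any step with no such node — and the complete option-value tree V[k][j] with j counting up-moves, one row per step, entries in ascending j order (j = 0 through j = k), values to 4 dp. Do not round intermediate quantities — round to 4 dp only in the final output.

price = 27.4393
boundary = - 74.7005 91.0900 74.7005
tree:
27.4393
43.6795 15.1049
57.1201 27.2900 5.5025
68.1424 43.6795 12.2541 0.0000
77.1815 57.1201 27.2900 0.0000 0.0000

params: Δt=0.38425 u=1.21940 d=0.82007 q=0.53570 e^(-rΔt)=0.96712
t_4 payoffs: 77.1815 57.1201 27.2900 0.0000 0.0000
t_3: node(3,0) S=50.2376 payoff=68.1424 vs cont=64.2504 → 68.1424 [stop]  node(3,1) S=74.7005 payoff=43.6795 vs cont=39.7875 → 43.6795 [stop]  node(3,2) S=111.0754 payoff=7.3046 vs cont=12.2541 → 12.2541 [wait]  node(3,3) S=165.1628 payoff=0.0000 vs cont=0.0000 → 0.0000 [wait]  ⇒ S*(3)=74.7005
t_2: node(2,0) S=61.2599 payoff=57.1201 vs cont=53.2281 → 57.1201 [stop]  node(2,1) S=91.0900 payoff=27.2900 vs cont=25.9623 → 27.2900 [stop]  node(2,2) S=135.4457 payoff=0.0000 vs cont=5.5025 → 5.5025 [wait]  ⇒ S*(2)=91.0900
t_1: node(1,0) S=74.7005 payoff=43.6795 vs cont=39.7875 → 43.6795 [stop]  node(1,1) S=111.0754 payoff=7.3046 vs cont=15.1049 → 15.1049 [wait]  ⇒ S*(1)=74.7005
t_0: node(0,0) S=91.0900 payoff=27.2900 vs cont=27.4393 → 27.4393 [wait]  ⇒ S*(0)=-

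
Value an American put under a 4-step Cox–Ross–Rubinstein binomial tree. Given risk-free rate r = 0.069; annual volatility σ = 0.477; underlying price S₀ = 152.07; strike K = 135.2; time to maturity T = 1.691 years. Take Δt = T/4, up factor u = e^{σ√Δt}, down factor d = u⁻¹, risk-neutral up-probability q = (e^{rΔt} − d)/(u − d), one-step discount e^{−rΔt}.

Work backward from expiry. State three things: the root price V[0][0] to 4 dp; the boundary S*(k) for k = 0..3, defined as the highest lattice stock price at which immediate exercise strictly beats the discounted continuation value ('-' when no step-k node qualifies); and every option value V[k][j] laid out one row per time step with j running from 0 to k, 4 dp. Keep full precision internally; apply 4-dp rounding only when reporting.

price = 20.8037
boundary = - - 81.7820 59.9743
tree:
20.8037
33.9564 7.2846
53.4180 14.1525 0.0000
75.2257 27.4954 0.0000 0.0000
91.2183 53.4180 0.0000 0.0000 0.0000

params: Δt=0.42275 u=1.36362 d=0.73334 q=0.47004 e^(-rΔt)=0.97125
t_4 payoffs: 91.2183 53.4180 0.0000 0.0000 0.0000
t_3: node(3,0) S=59.9743 payoff=75.2257 vs cont=71.3389 → 75.2257 [stop]  node(3,1) S=111.5195 payoff=23.6805 vs cont=27.4954 → 27.4954 [wait]  node(3,2) S=207.3654 payoff=0.0000 vs cont=0.0000 → 0.0000 [wait]  node(3,3) S=385.5867 payoff=0.0000 vs cont=0.0000 → 0.0000 [wait]  ⇒ S*(3)=59.9743
t_2: node(2,0) S=81.7820 payoff=53.4180 vs cont=51.2728 → 53.4180 [stop]  node(2,1) S=152.0700 payoff=0.0000 vs cont=14.1525 → 14.1525 [wait]  node(2,2) S=282.7673 payoff=0.0000 vs cont=0.0000 → 0.0000 [wait]  ⇒ S*(2)=81.7820
t_1: node(1,0) S=111.5195 payoff=23.6805 vs cont=33.9564 → 33.9564 [wait]  node(1,1) S=207.3654 payoff=0.0000 vs cont=7.2846 → 7.2846 [wait]  ⇒ S*(1)=-
t_0: node(0,0) S=152.0700 payoff=0.0000 vs cont=20.8037 → 20.8037 [wait]  ⇒ S*(0)=-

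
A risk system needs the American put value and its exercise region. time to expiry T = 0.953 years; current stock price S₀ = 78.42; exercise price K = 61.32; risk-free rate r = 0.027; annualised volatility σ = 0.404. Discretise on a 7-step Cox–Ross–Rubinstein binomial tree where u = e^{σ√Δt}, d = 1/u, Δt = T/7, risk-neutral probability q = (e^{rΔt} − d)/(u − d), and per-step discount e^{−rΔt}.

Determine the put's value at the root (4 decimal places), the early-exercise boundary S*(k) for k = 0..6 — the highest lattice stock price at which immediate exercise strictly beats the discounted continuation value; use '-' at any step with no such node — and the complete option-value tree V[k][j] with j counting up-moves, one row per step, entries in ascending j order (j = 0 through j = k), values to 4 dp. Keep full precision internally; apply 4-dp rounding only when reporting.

params: Δt=0.13614 u=1.16075 d=0.86151 q=0.47511 e^(-rΔt)=0.99633
t_7 payoffs: 33.6979 24.1036 11.1769 0.0000 0.0000 0.0000 0.0000 0.0000
t_6: node(6,0) S=32.0624 payoff=29.2576 vs cont=29.0327 → 29.2576 [stop]  node(6,1) S=43.1989 payoff=18.1211 vs cont=17.8961 → 18.1211 [stop]  node(6,2) S=58.2036 payoff=3.1164 vs cont=5.8451 → 5.8451 [wait]  node(6,3) S=78.4200 payoff=0.0000 vs cont=0.0000 → 0.0000 [wait]  node(6,4) S=105.6584 payoff=0.0000 vs cont=0.0000 → 0.0000 [wait]  node(6,5) S=142.3578 payoff=0.0000 vs cont=0.0000 → 0.0000 [wait]  node(6,6) S=191.8043 payoff=0.0000 vs cont=0.0000 → 0.0000 [wait]  ⇒ S*(6)=43.1989
t_5: node(5,0) S=37.2164 payoff=24.1036 vs cont=23.8786 → 24.1036 [stop]  node(5,1) S=50.1431 payoff=11.1769 vs cont=12.2436 → 12.2436 [wait]  node(5,2) S=67.5598 payoff=0.0000 vs cont=3.0568 → 3.0568 [wait]  node(5,3) S=91.0260 payoff=0.0000 vs cont=0.0000 → 0.0000 [wait]  node(5,4) S=122.6429 payoff=0.0000 vs cont=0.0000 → 0.0000 [wait]  node(5,5) S=165.2417 payoff=0.0000 vs cont=0.0000 → 0.0000 [wait]  ⇒ S*(5)=37.2164
t_4: node(4,0) S=43.1989 payoff=18.1211 vs cont=18.4011 → 18.4011 [wait]  node(4,1) S=58.2036 payoff=3.1164 vs cont=7.8500 → 7.8500 [wait]  node(4,2) S=78.4200 payoff=0.0000 vs cont=1.5986 → 1.5986 [wait]  node(4,3) S=105.6584 payoff=0.0000 vs cont=0.0000 → 0.0000 [wait]  node(4,4) S=142.3578 payoff=0.0000 vs cont=0.0000 → 0.0000 [wait]  ⇒ S*(4)=-
t_3: node(3,0) S=50.1431 payoff=11.1769 vs cont=13.3390 → 13.3390 [wait]  node(3,1) S=67.5598 payoff=0.0000 vs cont=4.8620 → 4.8620 [wait]  node(3,2) S=91.0260 payoff=0.0000 vs cont=0.8360 → 0.8360 [wait]  node(3,3) S=122.6429 payoff=0.0000 vs cont=0.0000 → 0.0000 [wait]  ⇒ S*(3)=-
t_2: node(2,0) S=58.2036 payoff=3.1164 vs cont=9.2773 → 9.2773 [wait]  node(2,1) S=78.4200 payoff=0.0000 vs cont=2.9384 → 2.9384 [wait]  node(2,2) S=105.6584 payoff=0.0000 vs cont=0.4372 → 0.4372 [wait]  ⇒ S*(2)=-
t_1: node(1,0) S=67.5598 payoff=0.0000 vs cont=6.2427 → 6.2427 [wait]  node(1,1) S=91.0260 payoff=0.0000 vs cont=1.7436 → 1.7436 [wait]  ⇒ S*(1)=-
t_0: node(0,0) S=78.4200 payoff=0.0000 vs cont=4.0901 → 4.0901 [wait]  ⇒ S*(0)=-

price = 4.0901
boundary = - - - - - 37.2164 43.1989
tree:
4.0901
6.2427 1.7436
9.2773 2.9384 0.4372
13.3390 4.8620 0.8360 0.0000
18.4011 7.8500 1.5986 0.0000 0.0000
24.1036 12.2436 3.0568 0.0000 0.0000 0.0000
29.2576 18.1211 5.8451 0.0000 0.0000 0.0000 0.0000
33.6979 24.1036 11.1769 0.0000 0.0000 0.0000 0.0000 0.0000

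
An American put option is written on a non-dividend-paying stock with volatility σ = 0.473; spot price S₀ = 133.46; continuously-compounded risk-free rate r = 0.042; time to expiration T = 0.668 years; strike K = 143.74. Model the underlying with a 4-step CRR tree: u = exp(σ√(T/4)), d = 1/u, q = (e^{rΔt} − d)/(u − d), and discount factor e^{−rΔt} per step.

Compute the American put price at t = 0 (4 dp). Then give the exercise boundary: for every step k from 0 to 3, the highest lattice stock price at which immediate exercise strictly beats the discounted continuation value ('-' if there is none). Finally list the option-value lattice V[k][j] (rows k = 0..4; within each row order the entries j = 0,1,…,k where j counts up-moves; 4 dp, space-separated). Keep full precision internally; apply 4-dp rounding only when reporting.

params: Δt=0.16700 u=1.21324 d=0.82424 q=0.46992 e^(-rΔt)=0.99301
t_4 payoffs: 82.1423 53.0712 10.2800 0.0000 0.0000
t_3: node(3,0) S=74.7328 payoff=69.0072 vs cont=68.0026 → 69.0072 [stop]  node(3,1) S=110.0030 payoff=33.7370 vs cont=32.7324 → 33.7370 [stop]  node(3,2) S=161.9190 payoff=0.0000 vs cont=5.4111 → 5.4111 [wait]  node(3,3) S=238.3369 payoff=0.0000 vs cont=0.0000 → 0.0000 [wait]  ⇒ S*(3)=110.0030
t_2: node(2,0) S=90.6688 payoff=53.0712 vs cont=52.0666 → 53.0712 [stop]  node(2,1) S=133.4600 payoff=10.2800 vs cont=20.2833 → 20.2833 [wait]  node(2,2) S=196.4466 payoff=0.0000 vs cont=2.8483 → 2.8483 [wait]  ⇒ S*(2)=90.6688
t_1: node(1,0) S=110.0030 payoff=33.7370 vs cont=37.4003 → 37.4003 [wait]  node(1,1) S=161.9190 payoff=0.0000 vs cont=12.0057 → 12.0057 [wait]  ⇒ S*(1)=-
t_0: node(0,0) S=133.4600 payoff=10.2800 vs cont=25.2889 → 25.2889 [wait]  ⇒ S*(0)=-

price = 25.2889
boundary = - - 90.6688 110.0030
tree:
25.2889
37.4003 12.0057
53.0712 20.2833 2.8483
69.0072 33.7370 5.4111 0.0000
82.1423 53.0712 10.2800 0.0000 0.0000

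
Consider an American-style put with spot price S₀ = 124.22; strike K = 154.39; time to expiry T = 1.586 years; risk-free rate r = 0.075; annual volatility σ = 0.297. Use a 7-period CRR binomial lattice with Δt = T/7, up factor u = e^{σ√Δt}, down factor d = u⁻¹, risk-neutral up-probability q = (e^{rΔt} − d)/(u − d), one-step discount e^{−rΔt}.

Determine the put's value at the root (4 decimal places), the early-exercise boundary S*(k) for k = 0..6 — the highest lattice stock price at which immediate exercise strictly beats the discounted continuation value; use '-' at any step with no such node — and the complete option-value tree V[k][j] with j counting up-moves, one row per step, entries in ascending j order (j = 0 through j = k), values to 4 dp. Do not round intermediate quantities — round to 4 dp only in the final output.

Δt=0.22657  u=1.15185  d=0.86817  q=0.52513  discount=0.98315
step 7 (expiry): payoffs max(K−S,0) = 108.2140 93.1255 73.1065 46.5462 11.3070 0.0000 0.0000 0.0000
step 6: (k=6,j=0): S=53.1879, (K−S)⁺=101.2021, hold=98.6007 ⇒ V=101.2021 exercise | (k=6,j=1): S=70.5677, (K−S)⁺=83.8223, hold=81.2210 ⇒ V=83.8223 exercise | (k=6,j=2): S=93.6265, (K−S)⁺=60.7635, hold=58.1622 ⇒ V=60.7635 exercise | (k=6,j=3): S=124.2200, (K−S)⁺=30.1700, hold=27.5686 ⇒ V=30.1700 exercise | (k=6,j=4): S=164.8103, (K−S)⁺=0.0000, hold=5.2789 ⇒ V=5.2789 continue | (k=6,j=5): S=218.6640, (K−S)⁺=0.0000, hold=0.0000 ⇒ V=0.0000 continue | (k=6,j=6): S=290.1151, (K−S)⁺=0.0000, hold=0.0000 ⇒ V=0.0000 continue  boundary S*=124.2200
step 5: (k=5,j=0): S=61.2645, (K−S)⁺=93.1255, hold=90.5241 ⇒ V=93.1255 exercise | (k=5,j=1): S=81.2835, (K−S)⁺=73.1065, hold=70.5052 ⇒ V=73.1065 exercise | (k=5,j=2): S=107.8438, (K−S)⁺=46.5462, hold=43.9449 ⇒ V=46.5462 exercise | (k=5,j=3): S=143.0830, (K−S)⁺=11.3070, hold=16.8109 ⇒ V=16.8109 continue | (k=5,j=4): S=189.8370, (K−S)⁺=0.0000, hold=2.4646 ⇒ V=2.4646 continue | (k=5,j=5): S=251.8685, (K−S)⁺=0.0000, hold=0.0000 ⇒ V=0.0000 continue  boundary S*=107.8438
step 4: (k=4,j=0): S=70.5677, (K−S)⁺=83.8223, hold=81.2210 ⇒ V=83.8223 exercise | (k=4,j=1): S=93.6265, (K−S)⁺=60.7635, hold=58.1622 ⇒ V=60.7635 exercise | (k=4,j=2): S=124.2200, (K−S)⁺=30.1700, hold=30.4102 ⇒ V=30.4102 continue | (k=4,j=3): S=164.8103, (K−S)⁺=0.0000, hold=9.1209 ⇒ V=9.1209 continue | (k=4,j=4): S=218.6640, (K−S)⁺=0.0000, hold=1.1506 ⇒ V=1.1506 continue  boundary S*=93.6265
step 3: (k=3,j=0): S=81.2835, (K−S)⁺=73.1065, hold=70.5052 ⇒ V=73.1065 exercise | (k=3,j=1): S=107.8438, (K−S)⁺=46.5462, hold=44.0689 ⇒ V=46.5462 exercise | (k=3,j=2): S=143.0830, (K−S)⁺=11.3070, hold=18.9065 ⇒ V=18.9065 continue | (k=3,j=3): S=189.8370, (K−S)⁺=0.0000, hold=4.8523 ⇒ V=4.8523 continue  boundary S*=107.8438
step 2: (k=2,j=0): S=93.6265, (K−S)⁺=60.7635, hold=58.1622 ⇒ V=60.7635 exercise | (k=2,j=1): S=124.2200, (K−S)⁺=30.1700, hold=31.4921 ⇒ V=31.4921 continue | (k=2,j=2): S=164.8103, (K−S)⁺=0.0000, hold=11.3321 ⇒ V=11.3321 continue  boundary S*=93.6265
step 1: (k=1,j=0): S=107.8438, (K−S)⁺=46.5462, hold=44.6275 ⇒ V=46.5462 exercise | (k=1,j=1): S=143.0830, (K−S)⁺=11.3070, hold=20.5533 ⇒ V=20.5533 continue  boundary S*=107.8438
step 0: (k=0,j=0): S=124.2200, (K−S)⁺=30.1700, hold=32.3423 ⇒ V=32.3423 continue  boundary S*=-

price = 32.3423
boundary = - 107.8438 93.6265 107.8438 93.6265 107.8438 124.2200
tree:
32.3423
46.5462 20.5533
60.7635 31.4921 11.3321
73.1065 46.5462 18.9065 4.8523
83.8223 60.7635 30.4102 9.1209 1.1506
93.1255 73.1065 46.5462 16.8109 2.4646 0.0000
101.2021 83.8223 60.7635 30.1700 5.2789 0.0000 0.0000
108.2140 93.1255 73.1065 46.5462 11.3070 0.0000 0.0000 0.0000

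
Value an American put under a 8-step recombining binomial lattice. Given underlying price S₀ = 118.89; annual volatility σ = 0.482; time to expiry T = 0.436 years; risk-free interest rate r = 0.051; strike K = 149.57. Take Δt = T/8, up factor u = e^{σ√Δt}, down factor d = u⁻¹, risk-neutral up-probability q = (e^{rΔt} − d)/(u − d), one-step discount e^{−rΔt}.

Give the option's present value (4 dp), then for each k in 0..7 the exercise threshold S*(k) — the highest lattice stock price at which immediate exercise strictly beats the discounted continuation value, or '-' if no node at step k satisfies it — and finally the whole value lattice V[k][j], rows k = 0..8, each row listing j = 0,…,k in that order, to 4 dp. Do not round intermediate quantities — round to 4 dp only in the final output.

Δt=0.05450  u=1.11910  d=0.89358  q=0.48424  discount=0.99722
step 8 (expiry): payoffs max(K−S,0) = 101.2422 89.0451 73.7697 54.6390 30.6800 0.6742 0.0000 0.0000 0.0000
step 7: (k=7,j=0): S=54.0836, (K−S)⁺=95.4864, hold=95.0713 ⇒ V=95.4864 exercise | (k=7,j=1): S=67.7333, (K−S)⁺=81.8367, hold=81.4215 ⇒ V=81.8367 exercise | (k=7,j=2): S=84.8281, (K−S)⁺=64.7419, hold=64.3268 ⇒ V=64.7419 exercise | (k=7,j=3): S=106.2372, (K−S)⁺=43.3328, hold=42.9176 ⇒ V=43.3328 exercise | (k=7,j=4): S=133.0497, (K−S)⁺=16.5203, hold=16.1051 ⇒ V=16.5203 exercise | (k=7,j=5): S=166.6292, (K−S)⁺=0.0000, hold=0.3468 ⇒ V=0.3468 continue | (k=7,j=6): S=208.6835, (K−S)⁺=0.0000, hold=0.0000 ⇒ V=0.0000 continue | (k=7,j=7): S=261.3517, (K−S)⁺=0.0000, hold=0.0000 ⇒ V=0.0000 continue  boundary S*=133.0497
step 6: (k=6,j=0): S=60.5249, (K−S)⁺=89.0451, hold=88.6300 ⇒ V=89.0451 exercise | (k=6,j=1): S=75.8003, (K−S)⁺=73.7697, hold=73.3545 ⇒ V=73.7697 exercise | (k=6,j=2): S=94.9310, (K−S)⁺=54.6390, hold=54.2238 ⇒ V=54.6390 exercise | (k=6,j=3): S=118.8900, (K−S)⁺=30.6800, hold=30.2648 ⇒ V=30.6800 exercise | (k=6,j=4): S=148.8958, (K−S)⁺=0.6742, hold=8.6643 ⇒ V=8.6643 continue | (k=6,j=5): S=186.4746, (K−S)⁺=0.0000, hold=0.1783 ⇒ V=0.1783 continue | (k=6,j=6): S=233.5376, (K−S)⁺=0.0000, hold=0.0000 ⇒ V=0.0000 continue  boundary S*=118.8900
step 5: (k=5,j=0): S=67.7333, (K−S)⁺=81.8367, hold=81.4215 ⇒ V=81.8367 exercise | (k=5,j=1): S=84.8281, (K−S)⁺=64.7419, hold=64.3268 ⇒ V=64.7419 exercise | (k=5,j=2): S=106.2372, (K−S)⁺=43.3328, hold=42.9176 ⇒ V=43.3328 exercise | (k=5,j=3): S=133.0497, (K−S)⁺=16.5203, hold=19.9635 ⇒ V=19.9635 continue | (k=5,j=4): S=166.6292, (K−S)⁺=0.0000, hold=4.5424 ⇒ V=4.5424 continue | (k=5,j=5): S=208.6835, (K−S)⁺=0.0000, hold=0.0917 ⇒ V=0.0917 continue  boundary S*=106.2372
step 4: (k=4,j=0): S=75.8003, (K−S)⁺=73.7697, hold=73.3545 ⇒ V=73.7697 exercise | (k=4,j=1): S=94.9310, (K−S)⁺=54.6390, hold=54.2238 ⇒ V=54.6390 exercise | (k=4,j=2): S=118.8900, (K−S)⁺=30.6800, hold=31.9276 ⇒ V=31.9276 continue | (k=4,j=3): S=148.8958, (K−S)⁺=0.6742, hold=12.4613 ⇒ V=12.4613 continue | (k=4,j=4): S=186.4746, (K−S)⁺=0.0000, hold=2.3806 ⇒ V=2.3806 continue  boundary S*=94.9310
step 3: (k=3,j=0): S=84.8281, (K−S)⁺=64.7419, hold=64.3268 ⇒ V=64.7419 exercise | (k=3,j=1): S=106.2372, (K−S)⁺=43.3328, hold=43.5201 ⇒ V=43.5201 continue | (k=3,j=2): S=133.0497, (K−S)⁺=16.5203, hold=22.4388 ⇒ V=22.4388 continue | (k=3,j=3): S=166.6292, (K−S)⁺=0.0000, hold=7.5588 ⇒ V=7.5588 continue  boundary S*=84.8281
step 2: (k=2,j=0): S=94.9310, (K−S)⁺=54.6390, hold=54.3143 ⇒ V=54.6390 exercise | (k=2,j=1): S=118.8900, (K−S)⁺=30.6800, hold=33.2192 ⇒ V=33.2192 continue | (k=2,j=2): S=148.8958, (K−S)⁺=0.6742, hold=15.1910 ⇒ V=15.1910 continue  boundary S*=94.9310
step 1: (k=1,j=0): S=106.2372, (K−S)⁺=43.3328, hold=44.1438 ⇒ V=44.1438 continue | (k=1,j=1): S=133.0497, (K−S)⁺=16.5203, hold=24.4212 ⇒ V=24.4212 continue  boundary S*=-
step 0: (k=0,j=0): S=118.8900, (K−S)⁺=30.6800, hold=34.4973 ⇒ V=34.4973 continue  boundary S*=-

price = 34.4973
boundary = - - 94.9310 84.8281 94.9310 106.2372 118.8900 133.0497
tree:
34.4973
44.1438 24.4212
54.6390 33.2192 15.1910
64.7419 43.5201 22.4388 7.5588
73.7697 54.6390 31.9276 12.4613 2.3806
81.8367 64.7419 43.3328 19.9635 4.5424 0.0917
89.0451 73.7697 54.6390 30.6800 8.6643 0.1783 0.0000
95.4864 81.8367 64.7419 43.3328 16.5203 0.3468 0.0000 0.0000
101.2422 89.0451 73.7697 54.6390 30.6800 0.6742 0.0000 0.0000 0.0000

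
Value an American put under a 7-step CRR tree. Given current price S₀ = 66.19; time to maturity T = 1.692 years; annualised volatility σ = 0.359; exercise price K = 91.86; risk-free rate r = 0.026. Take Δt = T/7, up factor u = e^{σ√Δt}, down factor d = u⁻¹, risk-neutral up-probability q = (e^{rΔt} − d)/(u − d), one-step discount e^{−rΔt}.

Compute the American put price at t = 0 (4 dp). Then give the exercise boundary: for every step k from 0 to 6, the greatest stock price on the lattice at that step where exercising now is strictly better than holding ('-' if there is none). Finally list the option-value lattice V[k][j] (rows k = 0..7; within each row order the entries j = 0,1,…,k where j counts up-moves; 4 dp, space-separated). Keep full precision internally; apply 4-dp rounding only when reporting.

price = 28.9993
boundary = - - 46.5036 55.4804 46.5036 55.4804 66.1900
tree:
28.9993
36.8653 20.6476
45.3564 27.9241 12.8398
52.8808 36.3796 18.9033 6.2753
59.1877 45.3564 26.8389 10.3400 1.8439
64.4741 52.8808 36.3796 16.5983 3.5259 0.0000
68.9052 59.1877 45.3564 25.6700 6.7424 0.0000 0.0000
72.6193 64.4741 52.8808 36.3796 12.8930 0.0000 0.0000 0.0000

Δt=0.24171  u=1.19303  d=0.83820  q=0.47376  discount=0.99374
step 7 (expiry): payoffs max(K−S,0) = 72.6193 64.4741 52.8808 36.3796 12.8930 0.0000 0.0000 0.0000
step 6: (k=6,j=0): S=22.9548, (K−S)⁺=68.9052, hold=68.3297 ⇒ V=68.9052 exercise | (k=6,j=1): S=32.6723, (K−S)⁺=59.1877, hold=58.6122 ⇒ V=59.1877 exercise | (k=6,j=2): S=46.5036, (K−S)⁺=45.3564, hold=44.7810 ⇒ V=45.3564 exercise | (k=6,j=3): S=66.1900, (K−S)⁺=25.6700, hold=25.0945 ⇒ V=25.6700 exercise | (k=6,j=4): S=94.2104, (K−S)⁺=0.0000, hold=6.7424 ⇒ V=6.7424 continue | (k=6,j=5): S=134.0926, (K−S)⁺=0.0000, hold=0.0000 ⇒ V=0.0000 continue | (k=6,j=6): S=190.8584, (K−S)⁺=0.0000, hold=0.0000 ⇒ V=0.0000 continue  boundary S*=66.1900
step 5: (k=5,j=0): S=27.3859, (K−S)⁺=64.4741, hold=63.8986 ⇒ V=64.4741 exercise | (k=5,j=1): S=38.9792, (K−S)⁺=52.8808, hold=52.3053 ⇒ V=52.8808 exercise | (k=5,j=2): S=55.4804, (K−S)⁺=36.3796, hold=35.8042 ⇒ V=36.3796 exercise | (k=5,j=3): S=78.9670, (K−S)⁺=12.8930, hold=16.5983 ⇒ V=16.5983 continue | (k=5,j=4): S=112.3962, (K−S)⁺=0.0000, hold=3.5259 ⇒ V=3.5259 continue | (k=5,j=5): S=159.9772, (K−S)⁺=0.0000, hold=0.0000 ⇒ V=0.0000 continue  boundary S*=55.4804
step 4: (k=4,j=0): S=32.6723, (K−S)⁺=59.1877, hold=58.6122 ⇒ V=59.1877 exercise | (k=4,j=1): S=46.5036, (K−S)⁺=45.3564, hold=44.7810 ⇒ V=45.3564 exercise | (k=4,j=2): S=66.1900, (K−S)⁺=25.6700, hold=26.8389 ⇒ V=26.8389 continue | (k=4,j=3): S=94.2104, (K−S)⁺=0.0000, hold=10.3400 ⇒ V=10.3400 continue | (k=4,j=4): S=134.0926, (K−S)⁺=0.0000, hold=1.8439 ⇒ V=1.8439 continue  boundary S*=46.5036
step 3: (k=3,j=0): S=38.9792, (K−S)⁺=52.8808, hold=52.3053 ⇒ V=52.8808 exercise | (k=3,j=1): S=55.4804, (K−S)⁺=36.3796, hold=36.3545 ⇒ V=36.3796 exercise | (k=3,j=2): S=78.9670, (K−S)⁺=12.8930, hold=18.9033 ⇒ V=18.9033 continue | (k=3,j=3): S=112.3962, (K−S)⁺=0.0000, hold=6.2753 ⇒ V=6.2753 continue  boundary S*=55.4804
step 2: (k=2,j=0): S=46.5036, (K−S)⁺=45.3564, hold=44.7810 ⇒ V=45.3564 exercise | (k=2,j=1): S=66.1900, (K−S)⁺=25.6700, hold=27.9241 ⇒ V=27.9241 continue | (k=2,j=2): S=94.2104, (K−S)⁺=0.0000, hold=12.8398 ⇒ V=12.8398 continue  boundary S*=46.5036
step 1: (k=1,j=0): S=55.4804, (K−S)⁺=36.3796, hold=36.8653 ⇒ V=36.8653 continue | (k=1,j=1): S=78.9670, (K−S)⁺=12.8930, hold=20.6476 ⇒ V=20.6476 continue  boundary S*=-
step 0: (k=0,j=0): S=66.1900, (K−S)⁺=25.6700, hold=28.9993 ⇒ V=28.9993 continue  boundary S*=-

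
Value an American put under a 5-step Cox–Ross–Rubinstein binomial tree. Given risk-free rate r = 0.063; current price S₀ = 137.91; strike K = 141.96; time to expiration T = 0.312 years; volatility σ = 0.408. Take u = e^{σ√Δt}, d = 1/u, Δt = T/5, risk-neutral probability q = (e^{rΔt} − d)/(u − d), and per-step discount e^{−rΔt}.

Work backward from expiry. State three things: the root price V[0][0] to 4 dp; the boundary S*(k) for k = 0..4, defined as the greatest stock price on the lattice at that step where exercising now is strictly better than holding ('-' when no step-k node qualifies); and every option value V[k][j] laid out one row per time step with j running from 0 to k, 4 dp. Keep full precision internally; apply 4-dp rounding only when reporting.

price = 13.9908
boundary = - - - 101.5800 112.4788
tree:
13.9908
20.8502 7.0716
29.7946 11.8487 2.2317
40.3800 19.1824 4.4264 0.0000
50.2228 29.4812 8.7793 0.0000 0.0000
59.1118 40.3800 17.4130 0.0000 0.0000 0.0000

Δt=0.06240, u=1.10729, d=0.90310, q=0.49383, disc=e^(-rΔt)=0.99608
k=5 terminal: V=max(K-S,0) → 59.1118 40.3800 17.4130 0.0000 0.0000 0.0000
k=4: j=0 S=91.7372 intr=50.2228 cont=49.6658 V=50.2228[EX]; j=1 S=112.4788 intr=29.4812 cont=28.9242 V=29.4812[EX]; j=2 S=137.9100 intr=4.0500 cont=8.7793 V=8.7793[hold]; j=3 S=169.0912 intr=0.0000 cont=0.0000 V=0.0000[hold]; j=4 S=207.3223 intr=0.0000 cont=0.0000 V=0.0000[hold]  S*(4)=112.4788
k=3: j=0 S=101.5800 intr=40.3800 cont=39.8231 V=40.3800[EX]; j=1 S=124.5470 intr=17.4130 cont=19.1824 V=19.1824[hold]; j=2 S=152.7068 intr=0.0000 cont=4.4264 V=4.4264[hold]; j=3 S=187.2335 intr=0.0000 cont=0.0000 V=0.0000[hold]  S*(3)=101.5800
k=2: j=0 S=112.4788 intr=29.4812 cont=29.7946 V=29.7946[hold]; j=1 S=137.9100 intr=4.0500 cont=11.8487 V=11.8487[hold]; j=2 S=169.0912 intr=0.0000 cont=2.2317 V=2.2317[hold]  S*(2)=-
k=1: j=0 S=124.5470 intr=17.4130 cont=20.8502 V=20.8502[hold]; j=1 S=152.7068 intr=0.0000 cont=7.0716 V=7.0716[hold]  S*(1)=-
k=0: j=0 S=137.9100 intr=4.0500 cont=13.9908 V=13.9908[hold]  S*(0)=-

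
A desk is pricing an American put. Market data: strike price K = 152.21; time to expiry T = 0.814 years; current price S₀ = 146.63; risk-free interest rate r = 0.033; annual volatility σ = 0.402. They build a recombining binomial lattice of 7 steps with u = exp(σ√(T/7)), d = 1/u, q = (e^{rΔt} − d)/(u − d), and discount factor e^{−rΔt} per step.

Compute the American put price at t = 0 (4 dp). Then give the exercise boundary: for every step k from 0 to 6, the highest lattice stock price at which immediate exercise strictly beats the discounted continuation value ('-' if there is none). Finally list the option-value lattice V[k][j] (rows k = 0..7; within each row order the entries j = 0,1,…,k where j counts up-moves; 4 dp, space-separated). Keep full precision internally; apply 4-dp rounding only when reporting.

price = 23.0354
boundary = - - - 97.1891 84.7388 97.1891 111.4686
tree:
23.0354
31.9058 13.6014
42.7185 20.4365 6.2986
55.0209 29.7205 10.5330 1.7575
67.4712 41.4893 17.1970 3.3912 0.0000
78.3266 55.0209 27.1485 6.5436 0.0000 0.0000
87.7913 67.4712 40.7414 12.6265 0.0000 0.0000 0.0000
96.0436 78.3266 55.0209 24.3638 0.0000 0.0000 0.0000 0.0000

params: Δt=0.11629 u=1.14693 d=0.87190 q=0.47976 e^(-rΔt)=0.99617
t_7 payoffs: 96.0436 78.3266 55.0209 24.3638 0.0000 0.0000 0.0000 0.0000
t_6: node(6,0) S=64.4187 payoff=87.7913 vs cont=87.2083 → 87.7913 [stop]  node(6,1) S=84.7388 payoff=67.4712 vs cont=66.8882 → 67.4712 [stop]  node(6,2) S=111.4686 payoff=40.7414 vs cont=40.1584 → 40.7414 [stop]  node(6,3) S=146.6300 payoff=5.5800 vs cont=12.6265 → 12.6265 [wait]  node(6,4) S=192.8826 payoff=0.0000 vs cont=0.0000 → 0.0000 [wait]  node(6,5) S=253.7251 payoff=0.0000 vs cont=0.0000 → 0.0000 [wait]  node(6,6) S=333.7596 payoff=0.0000 vs cont=0.0000 → 0.0000 [wait]  ⇒ S*(6)=111.4686
t_5: node(5,0) S=73.8834 payoff=78.3266 vs cont=77.7436 → 78.3266 [stop]  node(5,1) S=97.1891 payoff=55.0209 vs cont=54.4380 → 55.0209 [stop]  node(5,2) S=127.8462 payoff=24.3638 vs cont=27.1485 → 27.1485 [wait]  node(5,3) S=168.1737 payoff=0.0000 vs cont=6.5436 → 6.5436 [wait]  node(5,4) S=221.2220 payoff=0.0000 vs cont=0.0000 → 0.0000 [wait]  node(5,5) S=291.0038 payoff=0.0000 vs cont=0.0000 → 0.0000 [wait]  ⇒ S*(5)=97.1891
t_4: node(4,0) S=84.7388 payoff=67.4712 vs cont=66.8882 → 67.4712 [stop]  node(4,1) S=111.4686 payoff=40.7414 vs cont=41.4893 → 41.4893 [wait]  node(4,2) S=146.6300 payoff=5.5800 vs cont=17.1970 → 17.1970 [wait]  node(4,3) S=192.8826 payoff=0.0000 vs cont=3.3912 → 3.3912 [wait]  node(4,4) S=253.7251 payoff=0.0000 vs cont=0.0000 → 0.0000 [wait]  ⇒ S*(4)=84.7388
t_3: node(3,0) S=97.1891 payoff=55.0209 vs cont=54.7954 → 55.0209 [stop]  node(3,1) S=127.8462 payoff=24.3638 vs cont=29.7205 → 29.7205 [wait]  node(3,2) S=168.1737 payoff=0.0000 vs cont=10.5330 → 10.5330 [wait]  node(3,3) S=221.2220 payoff=0.0000 vs cont=1.7575 → 1.7575 [wait]  ⇒ S*(3)=97.1891
t_2: node(2,0) S=111.4686 payoff=40.7414 vs cont=42.7185 → 42.7185 [wait]  node(2,1) S=146.6300 payoff=5.5800 vs cont=20.4365 → 20.4365 [wait]  node(2,2) S=192.8826 payoff=0.0000 vs cont=6.2986 → 6.2986 [wait]  ⇒ S*(2)=-
t_1: node(1,0) S=127.8462 payoff=24.3638 vs cont=31.9058 → 31.9058 [wait]  node(1,1) S=168.1737 payoff=0.0000 vs cont=13.6014 → 13.6014 [wait]  ⇒ S*(1)=-
t_0: node(0,0) S=146.6300 payoff=5.5800 vs cont=23.0354 → 23.0354 [wait]  ⇒ S*(0)=-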